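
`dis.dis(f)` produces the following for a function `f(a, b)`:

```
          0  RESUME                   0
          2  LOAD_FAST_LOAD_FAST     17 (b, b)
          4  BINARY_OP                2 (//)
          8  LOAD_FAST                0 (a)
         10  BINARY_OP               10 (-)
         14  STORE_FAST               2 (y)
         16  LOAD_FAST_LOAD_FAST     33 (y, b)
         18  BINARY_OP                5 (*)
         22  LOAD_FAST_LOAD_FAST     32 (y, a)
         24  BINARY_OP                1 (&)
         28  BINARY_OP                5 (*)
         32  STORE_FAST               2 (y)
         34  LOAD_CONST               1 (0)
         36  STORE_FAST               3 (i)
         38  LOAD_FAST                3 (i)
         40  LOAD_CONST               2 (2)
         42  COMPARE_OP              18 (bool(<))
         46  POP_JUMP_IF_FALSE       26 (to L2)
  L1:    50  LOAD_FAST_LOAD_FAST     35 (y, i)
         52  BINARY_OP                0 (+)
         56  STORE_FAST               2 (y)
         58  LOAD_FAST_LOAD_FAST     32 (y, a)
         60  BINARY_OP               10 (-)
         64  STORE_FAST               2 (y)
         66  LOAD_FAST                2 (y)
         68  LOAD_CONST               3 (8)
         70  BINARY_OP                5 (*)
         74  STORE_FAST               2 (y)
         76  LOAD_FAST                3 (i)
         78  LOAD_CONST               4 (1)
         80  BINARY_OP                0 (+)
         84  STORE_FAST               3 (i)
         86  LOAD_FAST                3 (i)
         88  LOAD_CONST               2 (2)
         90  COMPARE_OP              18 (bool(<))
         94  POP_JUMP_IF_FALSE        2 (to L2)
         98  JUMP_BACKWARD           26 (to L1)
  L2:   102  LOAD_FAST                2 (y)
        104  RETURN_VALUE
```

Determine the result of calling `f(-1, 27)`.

LOAD_FAST_LOAD_FAST b,b → push 27,27. Stack: [27, 27]
BINARY_OP // → 27 // 27 = 1. Stack: [1]
LOAD_FAST a → push -1. Stack: [1, -1]
BINARY_OP - → 1 - -1 = 2. Stack: [2]
STORE_FAST y → y=2. Stack: []
LOAD_FAST_LOAD_FAST y,b → push 2,27. Stack: [2, 27]
BINARY_OP * → 2 * 27 = 54. Stack: [54]
LOAD_FAST_LOAD_FAST y,a → push 2,-1. Stack: [54, 2, -1]
BINARY_OP & → 2 & -1 = 2. Stack: [54, 2]
BINARY_OP * → 54 * 2 = 108. Stack: [108]
STORE_FAST y → y=108. Stack: []
LOAD_CONST → push 0. Stack: [0]
STORE_FAST i → i=0. Stack: []
LOAD_FAST i → push 0. Stack: [0]
LOAD_CONST → push 2. Stack: [0, 2]
COMPARE_OP bool(<) → 0 vs 2 = True. Stack: [True]
POP_JUMP_IF_FALSE → pop True; no jump. Stack: []
LOAD_FAST_LOAD_FAST y,i → push 108,0. Stack: [108, 0]
BINARY_OP + → 108 + 0 = 108. Stack: [108]
STORE_FAST y → y=108. Stack: []
LOAD_FAST_LOAD_FAST y,a → push 108,-1. Stack: [108, -1]
BINARY_OP - → 108 - -1 = 109. Stack: [109]
STORE_FAST y → y=109. Stack: []
LOAD_FAST y → push 109. Stack: [109]
LOAD_CONST → push 8. Stack: [109, 8]
BINARY_OP * → 109 * 8 = 872. Stack: [872]
STORE_FAST y → y=872. Stack: []
LOAD_FAST i → push 0. Stack: [0]
LOAD_CONST → push 1. Stack: [0, 1]
BINARY_OP + → 0 + 1 = 1. Stack: [1]
STORE_FAST i → i=1. Stack: []
LOAD_FAST i → push 1. Stack: [1]
LOAD_CONST → push 2. Stack: [1, 2]
COMPARE_OP bool(<) → 1 vs 2 = True. Stack: [True]
POP_JUMP_IF_FALSE → pop True; no jump. Stack: []
LOAD_FAST_LOAD_FAST y,i → push 872,1. Stack: [872, 1]
BINARY_OP + → 872 + 1 = 873. Stack: [873]
STORE_FAST y → y=873. Stack: []
LOAD_FAST_LOAD_FAST y,a → push 873,-1. Stack: [873, -1]
BINARY_OP - → 873 - -1 = 874. Stack: [874]
STORE_FAST y → y=874. Stack: []
LOAD_FAST y → push 874. Stack: [874]
LOAD_CONST → push 8. Stack: [874, 8]
BINARY_OP * → 874 * 8 = 6992. Stack: [6992]
STORE_FAST y → y=6992. Stack: []
LOAD_FAST i → push 1. Stack: [1]
LOAD_CONST → push 1. Stack: [1, 1]
BINARY_OP + → 1 + 1 = 2. Stack: [2]
STORE_FAST i → i=2. Stack: []
LOAD_FAST i → push 2. Stack: [2]
LOAD_CONST → push 2. Stack: [2, 2]
COMPARE_OP bool(<) → 2 vs 2 = False. Stack: [False]
POP_JUMP_IF_FALSE → pop False; jump. Stack: []
LOAD_FAST y → push 6992. Stack: [6992]
RETURN_VALUE → return 6992.

6992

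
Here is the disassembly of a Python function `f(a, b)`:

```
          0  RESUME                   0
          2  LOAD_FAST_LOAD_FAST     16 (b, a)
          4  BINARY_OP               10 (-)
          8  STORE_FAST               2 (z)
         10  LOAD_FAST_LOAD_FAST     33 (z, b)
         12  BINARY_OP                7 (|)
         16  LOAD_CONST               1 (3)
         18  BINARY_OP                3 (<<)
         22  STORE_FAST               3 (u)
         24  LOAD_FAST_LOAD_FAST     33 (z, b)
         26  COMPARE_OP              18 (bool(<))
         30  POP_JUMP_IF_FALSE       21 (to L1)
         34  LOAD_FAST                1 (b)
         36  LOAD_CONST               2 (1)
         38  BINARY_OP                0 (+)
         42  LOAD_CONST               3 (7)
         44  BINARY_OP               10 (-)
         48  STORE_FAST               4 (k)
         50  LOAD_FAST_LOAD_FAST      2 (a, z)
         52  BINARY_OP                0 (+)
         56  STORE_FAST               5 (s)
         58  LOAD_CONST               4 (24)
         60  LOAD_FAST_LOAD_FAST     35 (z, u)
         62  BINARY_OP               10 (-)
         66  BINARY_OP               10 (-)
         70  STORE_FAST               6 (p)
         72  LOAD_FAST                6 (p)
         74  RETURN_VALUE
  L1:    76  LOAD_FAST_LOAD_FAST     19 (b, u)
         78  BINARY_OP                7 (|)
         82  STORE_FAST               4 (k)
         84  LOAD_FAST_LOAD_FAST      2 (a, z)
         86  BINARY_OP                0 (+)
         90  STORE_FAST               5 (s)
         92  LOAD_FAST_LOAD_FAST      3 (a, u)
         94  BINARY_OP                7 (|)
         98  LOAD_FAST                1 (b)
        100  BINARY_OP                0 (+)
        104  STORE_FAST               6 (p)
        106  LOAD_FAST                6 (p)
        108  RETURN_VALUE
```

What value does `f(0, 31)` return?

LOAD_FAST_LOAD_FAST b,a → push 31,0. Stack: [31, 0]
BINARY_OP - → 31 - 0 = 31. Stack: [31]
STORE_FAST z → z=31. Stack: []
LOAD_FAST_LOAD_FAST z,b → push 31,31. Stack: [31, 31]
BINARY_OP | → 31 | 31 = 31. Stack: [31]
LOAD_CONST → push 3. Stack: [31, 3]
BINARY_OP << → 31 << 3 = 248. Stack: [248]
STORE_FAST u → u=248. Stack: []
LOAD_FAST_LOAD_FAST z,b → push 31,31. Stack: [31, 31]
COMPARE_OP bool(<) → 31 vs 31 = False. Stack: [False]
POP_JUMP_IF_FALSE → pop False; jump. Stack: []
LOAD_FAST_LOAD_FAST b,u → push 31,248. Stack: [31, 248]
BINARY_OP | → 31 | 248 = 255. Stack: [255]
STORE_FAST k → k=255. Stack: []
LOAD_FAST_LOAD_FAST a,z → push 0,31. Stack: [0, 31]
BINARY_OP + → 0 + 31 = 31. Stack: [31]
STORE_FAST s → s=31. Stack: []
LOAD_FAST_LOAD_FAST a,u → push 0,248. Stack: [0, 248]
BINARY_OP | → 0 | 248 = 248. Stack: [248]
LOAD_FAST b → push 31. Stack: [248, 31]
BINARY_OP + → 248 + 31 = 279. Stack: [279]
STORE_FAST p → p=279. Stack: []
LOAD_FAST p → push 279. Stack: [279]
RETURN_VALUE → return 279.

279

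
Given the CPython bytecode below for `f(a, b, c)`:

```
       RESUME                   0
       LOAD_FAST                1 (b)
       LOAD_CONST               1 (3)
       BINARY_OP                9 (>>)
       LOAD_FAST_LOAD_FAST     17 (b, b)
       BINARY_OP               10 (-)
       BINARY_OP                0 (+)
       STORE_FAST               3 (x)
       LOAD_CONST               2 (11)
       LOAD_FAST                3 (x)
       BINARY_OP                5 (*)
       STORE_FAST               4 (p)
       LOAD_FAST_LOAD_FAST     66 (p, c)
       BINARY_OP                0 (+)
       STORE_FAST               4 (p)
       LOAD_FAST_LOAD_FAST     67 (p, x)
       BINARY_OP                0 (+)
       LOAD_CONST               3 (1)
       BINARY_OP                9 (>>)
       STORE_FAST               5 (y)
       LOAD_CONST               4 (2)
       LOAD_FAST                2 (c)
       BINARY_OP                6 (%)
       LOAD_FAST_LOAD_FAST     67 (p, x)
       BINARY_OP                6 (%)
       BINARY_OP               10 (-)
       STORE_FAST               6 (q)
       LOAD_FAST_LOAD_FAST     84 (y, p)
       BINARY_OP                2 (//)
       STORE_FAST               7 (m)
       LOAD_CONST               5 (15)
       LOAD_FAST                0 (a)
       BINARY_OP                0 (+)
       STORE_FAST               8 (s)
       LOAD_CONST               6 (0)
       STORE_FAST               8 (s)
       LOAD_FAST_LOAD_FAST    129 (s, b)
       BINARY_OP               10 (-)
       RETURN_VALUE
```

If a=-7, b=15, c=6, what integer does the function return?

-15

LOAD_FAST b → push 15. Stack: [15]
LOAD_CONST → push 3. Stack: [15, 3]
BINARY_OP >> → 15 >> 3 = 1. Stack: [1]
LOAD_FAST_LOAD_FAST b,b → push 15,15. Stack: [1, 15, 15]
BINARY_OP - → 15 - 15 = 0. Stack: [1, 0]
BINARY_OP + → 1 + 0 = 1. Stack: [1]
STORE_FAST x → x=1. Stack: []
LOAD_CONST → push 11. Stack: [11]
LOAD_FAST x → push 1. Stack: [11, 1]
BINARY_OP * → 11 * 1 = 11. Stack: [11]
STORE_FAST p → p=11. Stack: []
LOAD_FAST_LOAD_FAST p,c → push 11,6. Stack: [11, 6]
BINARY_OP + → 11 + 6 = 17. Stack: [17]
STORE_FAST p → p=17. Stack: []
LOAD_FAST_LOAD_FAST p,x → push 17,1. Stack: [17, 1]
BINARY_OP + → 17 + 1 = 18. Stack: [18]
LOAD_CONST → push 1. Stack: [18, 1]
BINARY_OP >> → 18 >> 1 = 9. Stack: [9]
STORE_FAST y → y=9. Stack: []
LOAD_CONST → push 2. Stack: [2]
LOAD_FAST c → push 6. Stack: [2, 6]
BINARY_OP % → 2 % 6 = 2. Stack: [2]
LOAD_FAST_LOAD_FAST p,x → push 17,1. Stack: [2, 17, 1]
BINARY_OP % → 17 % 1 = 0. Stack: [2, 0]
BINARY_OP - → 2 - 0 = 2. Stack: [2]
STORE_FAST q → q=2. Stack: []
LOAD_FAST_LOAD_FAST y,p → push 9,17. Stack: [9, 17]
BINARY_OP // → 9 // 17 = 0. Stack: [0]
STORE_FAST m → m=0. Stack: []
LOAD_CONST → push 15. Stack: [15]
LOAD_FAST a → push -7. Stack: [15, -7]
BINARY_OP + → 15 + -7 = 8. Stack: [8]
STORE_FAST s → s=8. Stack: []
LOAD_CONST → push 0. Stack: [0]
STORE_FAST s → s=0. Stack: []
LOAD_FAST_LOAD_FAST s,b → push 0,15. Stack: [0, 15]
BINARY_OP - → 0 - 15 = -15. Stack: [-15]
RETURN_VALUE → return -15.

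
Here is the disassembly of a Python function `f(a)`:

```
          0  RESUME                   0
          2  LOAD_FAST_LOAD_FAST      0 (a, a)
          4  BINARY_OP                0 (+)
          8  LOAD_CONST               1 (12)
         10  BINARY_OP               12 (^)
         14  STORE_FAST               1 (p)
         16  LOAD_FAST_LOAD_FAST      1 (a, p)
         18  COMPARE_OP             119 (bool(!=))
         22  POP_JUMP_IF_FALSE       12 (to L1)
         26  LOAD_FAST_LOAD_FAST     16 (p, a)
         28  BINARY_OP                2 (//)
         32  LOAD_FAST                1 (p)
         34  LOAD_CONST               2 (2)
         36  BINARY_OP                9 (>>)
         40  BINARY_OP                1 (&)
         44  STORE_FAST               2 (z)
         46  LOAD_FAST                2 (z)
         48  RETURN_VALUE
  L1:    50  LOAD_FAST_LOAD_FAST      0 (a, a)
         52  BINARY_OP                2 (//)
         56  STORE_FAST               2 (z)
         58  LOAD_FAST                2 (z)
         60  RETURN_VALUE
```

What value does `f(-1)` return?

LOAD_FAST_LOAD_FAST a,a → push -1,-1. Stack: [-1, -1]
BINARY_OP + → -1 + -1 = -2. Stack: [-2]
LOAD_CONST → push 12. Stack: [-2, 12]
BINARY_OP ^ → -2 ^ 12 = -14. Stack: [-14]
STORE_FAST p → p=-14. Stack: []
LOAD_FAST_LOAD_FAST a,p → push -1,-14. Stack: [-1, -14]
COMPARE_OP bool(!=) → -1 vs -14 = True. Stack: [True]
POP_JUMP_IF_FALSE → pop True; no jump. Stack: []
LOAD_FAST_LOAD_FAST p,a → push -14,-1. Stack: [-14, -1]
BINARY_OP // → -14 // -1 = 14. Stack: [14]
LOAD_FAST p → push -14. Stack: [14, -14]
LOAD_CONST → push 2. Stack: [14, -14, 2]
BINARY_OP >> → -14 >> 2 = -4. Stack: [14, -4]
BINARY_OP & → 14 & -4 = 12. Stack: [12]
STORE_FAST z → z=12. Stack: []
LOAD_FAST z → push 12. Stack: [12]
RETURN_VALUE → return 12.

12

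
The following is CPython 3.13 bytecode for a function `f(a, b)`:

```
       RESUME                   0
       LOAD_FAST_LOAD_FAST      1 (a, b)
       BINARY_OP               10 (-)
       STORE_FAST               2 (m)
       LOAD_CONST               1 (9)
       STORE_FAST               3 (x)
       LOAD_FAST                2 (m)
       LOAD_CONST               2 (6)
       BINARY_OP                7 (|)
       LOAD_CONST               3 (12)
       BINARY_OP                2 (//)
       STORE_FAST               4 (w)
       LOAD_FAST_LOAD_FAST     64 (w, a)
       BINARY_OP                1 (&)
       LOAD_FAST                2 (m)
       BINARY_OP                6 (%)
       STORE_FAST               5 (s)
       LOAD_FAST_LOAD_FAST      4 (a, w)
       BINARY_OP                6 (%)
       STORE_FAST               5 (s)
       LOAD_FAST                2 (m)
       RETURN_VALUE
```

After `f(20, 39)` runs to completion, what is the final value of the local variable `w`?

LOAD_FAST_LOAD_FAST a,b → push 20,39. Stack: [20, 39]
BINARY_OP - → 20 - 39 = -19. Stack: [-19]
STORE_FAST m → m=-19. Stack: []
LOAD_CONST → push 9. Stack: [9]
STORE_FAST x → x=9. Stack: []
LOAD_FAST m → push -19. Stack: [-19]
LOAD_CONST → push 6. Stack: [-19, 6]
BINARY_OP | → -19 | 6 = -17. Stack: [-17]
LOAD_CONST → push 12. Stack: [-17, 12]
BINARY_OP // → -17 // 12 = -2. Stack: [-2]
STORE_FAST w → w=-2. Stack: []
LOAD_FAST_LOAD_FAST w,a → push -2,20. Stack: [-2, 20]
BINARY_OP & → -2 & 20 = 20. Stack: [20]
LOAD_FAST m → push -19. Stack: [20, -19]
BINARY_OP % → 20 % -19 = -18. Stack: [-18]
STORE_FAST s → s=-18. Stack: []
LOAD_FAST_LOAD_FAST a,w → push 20,-2. Stack: [20, -2]
BINARY_OP % → 20 % -2 = 0. Stack: [0]
STORE_FAST s → s=0. Stack: []
LOAD_FAST m → push -19. Stack: [-19]
RETURN_VALUE → return -19.

-2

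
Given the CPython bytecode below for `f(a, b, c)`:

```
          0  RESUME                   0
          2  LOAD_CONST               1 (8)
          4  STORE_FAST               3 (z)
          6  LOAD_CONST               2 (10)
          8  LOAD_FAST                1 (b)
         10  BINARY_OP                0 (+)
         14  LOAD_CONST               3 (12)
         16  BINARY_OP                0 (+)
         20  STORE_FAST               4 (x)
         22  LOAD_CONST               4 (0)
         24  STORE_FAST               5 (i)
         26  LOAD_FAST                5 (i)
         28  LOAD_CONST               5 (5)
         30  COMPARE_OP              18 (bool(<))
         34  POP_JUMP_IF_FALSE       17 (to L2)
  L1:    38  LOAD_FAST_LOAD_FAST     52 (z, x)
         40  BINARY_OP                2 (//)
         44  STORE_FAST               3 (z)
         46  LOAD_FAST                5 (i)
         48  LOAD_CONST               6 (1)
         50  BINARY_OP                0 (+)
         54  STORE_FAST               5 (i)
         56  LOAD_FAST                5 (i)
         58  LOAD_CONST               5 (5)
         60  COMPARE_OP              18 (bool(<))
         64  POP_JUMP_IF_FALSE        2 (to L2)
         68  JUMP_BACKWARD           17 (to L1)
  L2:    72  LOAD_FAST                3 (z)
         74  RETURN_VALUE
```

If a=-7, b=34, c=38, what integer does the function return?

LOAD_CONST → push 8
STORE_FAST z → z=8
LOAD_CONST → push 10
LOAD_FAST b → push 34
BINARY_OP + → 10 + 34 = 44
LOAD_CONST → push 12
BINARY_OP + → 44 + 12 = 56
STORE_FAST x → x=56
LOAD_CONST → push 0
STORE_FAST i → i=0
LOAD_FAST i → push 0
LOAD_CONST → push 5
COMPARE_OP bool(<) → 0 vs 5 = True
POP_JUMP_IF_FALSE → pop True; no jump
LOAD_FAST_LOAD_FAST z,x → push 8,56
BINARY_OP // → 8 // 56 = 0
STORE_FAST z → z=0
LOAD_FAST i → push 0
LOAD_CONST → push 1
BINARY_OP + → 0 + 1 = 1
STORE_FAST i → i=1
LOAD_FAST i → push 1
LOAD_CONST → push 5
COMPARE_OP bool(<) → 1 vs 5 = True
POP_JUMP_IF_FALSE → pop True; no jump
LOAD_FAST_LOAD_FAST z,x → push 0,56
BINARY_OP // → 0 // 56 = 0
STORE_FAST z → z=0
LOAD_FAST i → push 1
LOAD_CONST → push 1
BINARY_OP + → 1 + 1 = 2
STORE_FAST i → i=2
LOAD_FAST i → push 2
LOAD_CONST → push 5
COMPARE_OP bool(<) → 2 vs 5 = True
POP_JUMP_IF_FALSE → pop True; no jump
LOAD_FAST_LOAD_FAST z,x → push 0,56
BINARY_OP // → 0 // 56 = 0
STORE_FAST z → z=0
LOAD_FAST i → push 2
LOAD_CONST → push 1
BINARY_OP + → 2 + 1 = 3
STORE_FAST i → i=3
LOAD_FAST i → push 3
LOAD_CONST → push 5
COMPARE_OP bool(<) → 3 vs 5 = True
POP_JUMP_IF_FALSE → pop True; no jump
LOAD_FAST_LOAD_FAST z,x → push 0,56
BINARY_OP // → 0 // 56 = 0
STORE_FAST z → z=0
LOAD_FAST i → push 3
LOAD_CONST → push 1
BINARY_OP + → 3 + 1 = 4
STORE_FAST i → i=4
LOAD_FAST i → push 4
LOAD_CONST → push 5
COMPARE_OP bool(<) → 4 vs 5 = True
POP_JUMP_IF_FALSE → pop True; no jump
LOAD_FAST_LOAD_FAST z,x → push 0,56
BINARY_OP // → 0 // 56 = 0
STORE_FAST z → z=0
LOAD_FAST i → push 4
LOAD_CONST → push 1
BINARY_OP + → 4 + 1 = 5
STORE_FAST i → i=5
LOAD_FAST i → push 5
LOAD_CONST → push 5
COMPARE_OP bool(<) → 5 vs 5 = False
POP_JUMP_IF_FALSE → pop False; jump
LOAD_FAST z → push 0
RETURN_VALUE → return 0.

0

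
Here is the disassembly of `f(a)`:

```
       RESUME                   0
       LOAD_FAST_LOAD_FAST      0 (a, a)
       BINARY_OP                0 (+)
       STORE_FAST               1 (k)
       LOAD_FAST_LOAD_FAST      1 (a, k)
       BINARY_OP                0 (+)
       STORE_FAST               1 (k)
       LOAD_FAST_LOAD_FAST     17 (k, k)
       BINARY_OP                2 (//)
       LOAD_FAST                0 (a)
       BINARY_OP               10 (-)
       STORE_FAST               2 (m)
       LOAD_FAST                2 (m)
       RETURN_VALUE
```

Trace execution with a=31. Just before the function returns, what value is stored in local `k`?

LOAD_FAST_LOAD_FAST a,a → push 31,31. Stack: [31, 31]
BINARY_OP + → 31 + 31 = 62. Stack: [62]
STORE_FAST k → k=62. Stack: []
LOAD_FAST_LOAD_FAST a,k → push 31,62. Stack: [31, 62]
BINARY_OP + → 31 + 62 = 93. Stack: [93]
STORE_FAST k → k=93. Stack: []
LOAD_FAST_LOAD_FAST k,k → push 93,93. Stack: [93, 93]
BINARY_OP // → 93 // 93 = 1. Stack: [1]
LOAD_FAST a → push 31. Stack: [1, 31]
BINARY_OP - → 1 - 31 = -30. Stack: [-30]
STORE_FAST m → m=-30. Stack: []
LOAD_FAST m → push -30. Stack: [-30]
RETURN_VALUE → return -30.

93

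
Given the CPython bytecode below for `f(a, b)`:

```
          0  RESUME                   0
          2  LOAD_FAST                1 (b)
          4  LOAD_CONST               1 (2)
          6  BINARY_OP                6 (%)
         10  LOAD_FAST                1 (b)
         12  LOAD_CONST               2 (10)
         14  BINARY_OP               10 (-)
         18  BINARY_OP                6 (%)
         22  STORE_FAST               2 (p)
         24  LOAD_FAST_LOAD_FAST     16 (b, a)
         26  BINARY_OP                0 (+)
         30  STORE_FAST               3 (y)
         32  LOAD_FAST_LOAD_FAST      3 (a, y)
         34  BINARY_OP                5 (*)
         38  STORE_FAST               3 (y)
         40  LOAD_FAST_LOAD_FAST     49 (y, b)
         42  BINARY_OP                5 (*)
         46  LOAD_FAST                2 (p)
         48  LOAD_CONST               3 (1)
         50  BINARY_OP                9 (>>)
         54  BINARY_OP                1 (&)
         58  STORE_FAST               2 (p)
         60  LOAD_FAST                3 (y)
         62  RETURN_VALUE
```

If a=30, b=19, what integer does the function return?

LOAD_FAST b → push 19. Stack: [19]
LOAD_CONST → push 2. Stack: [19, 2]
BINARY_OP % → 19 % 2 = 1. Stack: [1]
LOAD_FAST b → push 19. Stack: [1, 19]
LOAD_CONST → push 10. Stack: [1, 19, 10]
BINARY_OP - → 19 - 10 = 9. Stack: [1, 9]
BINARY_OP % → 1 % 9 = 1. Stack: [1]
STORE_FAST p → p=1. Stack: []
LOAD_FAST_LOAD_FAST b,a → push 19,30. Stack: [19, 30]
BINARY_OP + → 19 + 30 = 49. Stack: [49]
STORE_FAST y → y=49. Stack: []
LOAD_FAST_LOAD_FAST a,y → push 30,49. Stack: [30, 49]
BINARY_OP * → 30 * 49 = 1470. Stack: [1470]
STORE_FAST y → y=1470. Stack: []
LOAD_FAST_LOAD_FAST y,b → push 1470,19. Stack: [1470, 19]
BINARY_OP * → 1470 * 19 = 27930. Stack: [27930]
LOAD_FAST p → push 1. Stack: [27930, 1]
LOAD_CONST → push 1. Stack: [27930, 1, 1]
BINARY_OP >> → 1 >> 1 = 0. Stack: [27930, 0]
BINARY_OP & → 27930 & 0 = 0. Stack: [0]
STORE_FAST p → p=0. Stack: []
LOAD_FAST y → push 1470. Stack: [1470]
RETURN_VALUE → return 1470.

1470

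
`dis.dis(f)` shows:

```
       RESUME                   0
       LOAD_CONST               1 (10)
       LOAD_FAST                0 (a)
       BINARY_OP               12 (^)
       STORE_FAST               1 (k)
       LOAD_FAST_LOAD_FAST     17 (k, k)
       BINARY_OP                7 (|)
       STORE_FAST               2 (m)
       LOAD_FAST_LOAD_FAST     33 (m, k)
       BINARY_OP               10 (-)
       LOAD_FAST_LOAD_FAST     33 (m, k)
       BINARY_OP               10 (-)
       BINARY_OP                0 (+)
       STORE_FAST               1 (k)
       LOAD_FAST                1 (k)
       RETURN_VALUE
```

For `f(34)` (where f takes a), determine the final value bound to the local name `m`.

40

LOAD_CONST → push 10. Stack: [10]
LOAD_FAST a → push 34. Stack: [10, 34]
BINARY_OP ^ → 10 ^ 34 = 40. Stack: [40]
STORE_FAST k → k=40. Stack: []
LOAD_FAST_LOAD_FAST k,k → push 40,40. Stack: [40, 40]
BINARY_OP | → 40 | 40 = 40. Stack: [40]
STORE_FAST m → m=40. Stack: []
LOAD_FAST_LOAD_FAST m,k → push 40,40. Stack: [40, 40]
BINARY_OP - → 40 - 40 = 0. Stack: [0]
LOAD_FAST_LOAD_FAST m,k → push 40,40. Stack: [0, 40, 40]
BINARY_OP - → 40 - 40 = 0. Stack: [0, 0]
BINARY_OP + → 0 + 0 = 0. Stack: [0]
STORE_FAST k → k=0. Stack: []
LOAD_FAST k → push 0. Stack: [0]
RETURN_VALUE → return 0.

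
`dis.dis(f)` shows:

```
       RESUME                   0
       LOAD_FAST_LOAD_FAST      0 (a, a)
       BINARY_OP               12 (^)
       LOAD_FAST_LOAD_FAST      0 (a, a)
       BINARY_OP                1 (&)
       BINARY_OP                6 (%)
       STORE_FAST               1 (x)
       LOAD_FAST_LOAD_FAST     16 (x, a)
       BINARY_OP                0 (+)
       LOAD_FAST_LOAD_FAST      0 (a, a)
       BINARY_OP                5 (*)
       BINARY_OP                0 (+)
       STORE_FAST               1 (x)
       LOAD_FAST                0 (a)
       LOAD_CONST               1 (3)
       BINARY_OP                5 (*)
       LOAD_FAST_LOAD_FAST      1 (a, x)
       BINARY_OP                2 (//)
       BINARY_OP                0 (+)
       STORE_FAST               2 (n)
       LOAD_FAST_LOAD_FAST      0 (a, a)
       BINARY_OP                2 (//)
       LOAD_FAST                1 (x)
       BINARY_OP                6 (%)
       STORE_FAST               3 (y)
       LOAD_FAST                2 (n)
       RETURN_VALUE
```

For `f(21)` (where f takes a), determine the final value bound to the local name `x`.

LOAD_FAST_LOAD_FAST a,a → push 21,21. Stack: [21, 21]
BINARY_OP ^ → 21 ^ 21 = 0. Stack: [0]
LOAD_FAST_LOAD_FAST a,a → push 21,21. Stack: [0, 21, 21]
BINARY_OP & → 21 & 21 = 21. Stack: [0, 21]
BINARY_OP % → 0 % 21 = 0. Stack: [0]
STORE_FAST x → x=0. Stack: []
LOAD_FAST_LOAD_FAST x,a → push 0,21. Stack: [0, 21]
BINARY_OP + → 0 + 21 = 21. Stack: [21]
LOAD_FAST_LOAD_FAST a,a → push 21,21. Stack: [21, 21, 21]
BINARY_OP * → 21 * 21 = 441. Stack: [21, 441]
BINARY_OP + → 21 + 441 = 462. Stack: [462]
STORE_FAST x → x=462. Stack: []
LOAD_FAST a → push 21. Stack: [21]
LOAD_CONST → push 3. Stack: [21, 3]
BINARY_OP * → 21 * 3 = 63. Stack: [63]
LOAD_FAST_LOAD_FAST a,x → push 21,462. Stack: [63, 21, 462]
BINARY_OP // → 21 // 462 = 0. Stack: [63, 0]
BINARY_OP + → 63 + 0 = 63. Stack: [63]
STORE_FAST n → n=63. Stack: []
LOAD_FAST_LOAD_FAST a,a → push 21,21. Stack: [21, 21]
BINARY_OP // → 21 // 21 = 1. Stack: [1]
LOAD_FAST x → push 462. Stack: [1, 462]
BINARY_OP % → 1 % 462 = 1. Stack: [1]
STORE_FAST y → y=1. Stack: []
LOAD_FAST n → push 63. Stack: [63]
RETURN_VALUE → return 63.

462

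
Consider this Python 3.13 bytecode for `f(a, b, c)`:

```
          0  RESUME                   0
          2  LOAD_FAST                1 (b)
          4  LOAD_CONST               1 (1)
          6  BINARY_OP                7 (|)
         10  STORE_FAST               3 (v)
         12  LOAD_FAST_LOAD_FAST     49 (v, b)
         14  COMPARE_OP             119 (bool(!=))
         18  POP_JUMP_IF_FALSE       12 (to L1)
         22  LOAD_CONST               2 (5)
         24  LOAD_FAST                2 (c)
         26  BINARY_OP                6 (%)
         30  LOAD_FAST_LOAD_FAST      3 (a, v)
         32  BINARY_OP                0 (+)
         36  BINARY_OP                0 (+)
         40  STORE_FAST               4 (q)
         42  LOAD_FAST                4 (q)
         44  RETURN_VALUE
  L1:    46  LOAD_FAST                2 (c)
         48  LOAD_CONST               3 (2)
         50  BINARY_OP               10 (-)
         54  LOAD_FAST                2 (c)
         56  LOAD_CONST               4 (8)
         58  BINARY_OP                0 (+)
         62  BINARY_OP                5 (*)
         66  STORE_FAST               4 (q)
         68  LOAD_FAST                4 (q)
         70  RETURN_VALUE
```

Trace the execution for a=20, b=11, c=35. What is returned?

LOAD_FAST b → push 11. Stack: [11]
LOAD_CONST → push 1. Stack: [11, 1]
BINARY_OP | → 11 | 1 = 11. Stack: [11]
STORE_FAST v → v=11. Stack: []
LOAD_FAST_LOAD_FAST v,b → push 11,11. Stack: [11, 11]
COMPARE_OP bool(!=) → 11 vs 11 = False. Stack: [False]
POP_JUMP_IF_FALSE → pop False; jump. Stack: []
LOAD_FAST c → push 35. Stack: [35]
LOAD_CONST → push 2. Stack: [35, 2]
BINARY_OP - → 35 - 2 = 33. Stack: [33]
LOAD_FAST c → push 35. Stack: [33, 35]
LOAD_CONST → push 8. Stack: [33, 35, 8]
BINARY_OP + → 35 + 8 = 43. Stack: [33, 43]
BINARY_OP * → 33 * 43 = 1419. Stack: [1419]
STORE_FAST q → q=1419. Stack: []
LOAD_FAST q → push 1419. Stack: [1419]
RETURN_VALUE → return 1419.

1419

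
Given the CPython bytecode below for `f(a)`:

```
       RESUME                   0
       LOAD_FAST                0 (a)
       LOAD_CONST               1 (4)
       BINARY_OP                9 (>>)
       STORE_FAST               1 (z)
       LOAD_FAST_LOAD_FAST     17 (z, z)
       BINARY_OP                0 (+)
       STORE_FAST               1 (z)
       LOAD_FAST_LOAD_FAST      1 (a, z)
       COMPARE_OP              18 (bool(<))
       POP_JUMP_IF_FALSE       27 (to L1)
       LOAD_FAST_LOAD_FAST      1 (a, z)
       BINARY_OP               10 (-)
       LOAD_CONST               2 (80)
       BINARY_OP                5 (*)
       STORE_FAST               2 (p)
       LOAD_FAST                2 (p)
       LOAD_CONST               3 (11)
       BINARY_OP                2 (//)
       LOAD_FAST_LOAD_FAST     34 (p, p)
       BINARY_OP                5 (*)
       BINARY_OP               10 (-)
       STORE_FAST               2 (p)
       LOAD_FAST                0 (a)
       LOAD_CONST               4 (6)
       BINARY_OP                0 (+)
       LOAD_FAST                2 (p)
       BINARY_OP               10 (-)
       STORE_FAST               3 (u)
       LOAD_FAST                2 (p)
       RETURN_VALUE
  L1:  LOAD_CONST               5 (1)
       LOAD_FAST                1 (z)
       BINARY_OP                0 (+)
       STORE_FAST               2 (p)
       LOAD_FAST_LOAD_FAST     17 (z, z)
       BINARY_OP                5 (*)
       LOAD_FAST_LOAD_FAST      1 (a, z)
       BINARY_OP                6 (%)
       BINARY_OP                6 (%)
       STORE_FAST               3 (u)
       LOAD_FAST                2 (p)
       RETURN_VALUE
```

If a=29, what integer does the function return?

3

LOAD_FAST a → push 29. Stack: [29]
LOAD_CONST → push 4. Stack: [29, 4]
BINARY_OP >> → 29 >> 4 = 1. Stack: [1]
STORE_FAST z → z=1. Stack: []
LOAD_FAST_LOAD_FAST z,z → push 1,1. Stack: [1, 1]
BINARY_OP + → 1 + 1 = 2. Stack: [2]
STORE_FAST z → z=2. Stack: []
LOAD_FAST_LOAD_FAST a,z → push 29,2. Stack: [29, 2]
COMPARE_OP bool(<) → 29 vs 2 = False. Stack: [False]
POP_JUMP_IF_FALSE → pop False; jump. Stack: []
LOAD_CONST → push 1. Stack: [1]
LOAD_FAST z → push 2. Stack: [1, 2]
BINARY_OP + → 1 + 2 = 3. Stack: [3]
STORE_FAST p → p=3. Stack: []
LOAD_FAST_LOAD_FAST z,z → push 2,2. Stack: [2, 2]
BINARY_OP * → 2 * 2 = 4. Stack: [4]
LOAD_FAST_LOAD_FAST a,z → push 29,2. Stack: [4, 29, 2]
BINARY_OP % → 29 % 2 = 1. Stack: [4, 1]
BINARY_OP % → 4 % 1 = 0. Stack: [0]
STORE_FAST u → u=0. Stack: []
LOAD_FAST p → push 3. Stack: [3]
RETURN_VALUE → return 3.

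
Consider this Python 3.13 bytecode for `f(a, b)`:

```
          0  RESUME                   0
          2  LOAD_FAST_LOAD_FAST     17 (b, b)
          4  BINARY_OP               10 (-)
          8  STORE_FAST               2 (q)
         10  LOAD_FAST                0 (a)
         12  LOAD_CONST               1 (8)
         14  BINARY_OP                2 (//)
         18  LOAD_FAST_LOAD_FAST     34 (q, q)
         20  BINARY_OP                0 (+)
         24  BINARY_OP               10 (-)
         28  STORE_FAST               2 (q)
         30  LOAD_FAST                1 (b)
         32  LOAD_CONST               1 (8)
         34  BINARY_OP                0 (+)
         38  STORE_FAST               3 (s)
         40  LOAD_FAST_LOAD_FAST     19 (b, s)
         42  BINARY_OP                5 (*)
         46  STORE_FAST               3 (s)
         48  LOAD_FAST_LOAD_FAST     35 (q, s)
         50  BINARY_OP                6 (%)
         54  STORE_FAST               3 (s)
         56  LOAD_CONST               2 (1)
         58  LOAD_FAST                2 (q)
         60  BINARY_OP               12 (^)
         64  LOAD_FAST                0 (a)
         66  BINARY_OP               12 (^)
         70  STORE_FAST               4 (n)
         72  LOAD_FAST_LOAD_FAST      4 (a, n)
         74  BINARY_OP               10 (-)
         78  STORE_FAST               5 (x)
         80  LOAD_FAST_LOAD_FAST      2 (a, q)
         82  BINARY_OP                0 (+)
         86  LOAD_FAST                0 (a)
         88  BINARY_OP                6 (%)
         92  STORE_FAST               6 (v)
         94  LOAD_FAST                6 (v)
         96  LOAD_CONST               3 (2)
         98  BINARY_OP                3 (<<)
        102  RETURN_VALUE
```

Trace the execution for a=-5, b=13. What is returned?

LOAD_FAST_LOAD_FAST b,b → push 13,13. Stack: [13, 13]
BINARY_OP - → 13 - 13 = 0. Stack: [0]
STORE_FAST q → q=0. Stack: []
LOAD_FAST a → push -5. Stack: [-5]
LOAD_CONST → push 8. Stack: [-5, 8]
BINARY_OP // → -5 // 8 = -1. Stack: [-1]
LOAD_FAST_LOAD_FAST q,q → push 0,0. Stack: [-1, 0, 0]
BINARY_OP + → 0 + 0 = 0. Stack: [-1, 0]
BINARY_OP - → -1 - 0 = -1. Stack: [-1]
STORE_FAST q → q=-1. Stack: []
LOAD_FAST b → push 13. Stack: [13]
LOAD_CONST → push 8. Stack: [13, 8]
BINARY_OP + → 13 + 8 = 21. Stack: [21]
STORE_FAST s → s=21. Stack: []
LOAD_FAST_LOAD_FAST b,s → push 13,21. Stack: [13, 21]
BINARY_OP * → 13 * 21 = 273. Stack: [273]
STORE_FAST s → s=273. Stack: []
LOAD_FAST_LOAD_FAST q,s → push -1,273. Stack: [-1, 273]
BINARY_OP % → -1 % 273 = 272. Stack: [272]
STORE_FAST s → s=272. Stack: []
LOAD_CONST → push 1. Stack: [1]
LOAD_FAST q → push -1. Stack: [1, -1]
BINARY_OP ^ → 1 ^ -1 = -2. Stack: [-2]
LOAD_FAST a → push -5. Stack: [-2, -5]
BINARY_OP ^ → -2 ^ -5 = 5. Stack: [5]
STORE_FAST n → n=5. Stack: []
LOAD_FAST_LOAD_FAST a,n → push -5,5. Stack: [-5, 5]
BINARY_OP - → -5 - 5 = -10. Stack: [-10]
STORE_FAST x → x=-10. Stack: []
LOAD_FAST_LOAD_FAST a,q → push -5,-1. Stack: [-5, -1]
BINARY_OP + → -5 + -1 = -6. Stack: [-6]
LOAD_FAST a → push -5. Stack: [-6, -5]
BINARY_OP % → -6 % -5 = -1. Stack: [-1]
STORE_FAST v → v=-1. Stack: []
LOAD_FAST v → push -1. Stack: [-1]
LOAD_CONST → push 2. Stack: [-1, 2]
BINARY_OP << → -1 << 2 = -4. Stack: [-4]
RETURN_VALUE → return -4.

-4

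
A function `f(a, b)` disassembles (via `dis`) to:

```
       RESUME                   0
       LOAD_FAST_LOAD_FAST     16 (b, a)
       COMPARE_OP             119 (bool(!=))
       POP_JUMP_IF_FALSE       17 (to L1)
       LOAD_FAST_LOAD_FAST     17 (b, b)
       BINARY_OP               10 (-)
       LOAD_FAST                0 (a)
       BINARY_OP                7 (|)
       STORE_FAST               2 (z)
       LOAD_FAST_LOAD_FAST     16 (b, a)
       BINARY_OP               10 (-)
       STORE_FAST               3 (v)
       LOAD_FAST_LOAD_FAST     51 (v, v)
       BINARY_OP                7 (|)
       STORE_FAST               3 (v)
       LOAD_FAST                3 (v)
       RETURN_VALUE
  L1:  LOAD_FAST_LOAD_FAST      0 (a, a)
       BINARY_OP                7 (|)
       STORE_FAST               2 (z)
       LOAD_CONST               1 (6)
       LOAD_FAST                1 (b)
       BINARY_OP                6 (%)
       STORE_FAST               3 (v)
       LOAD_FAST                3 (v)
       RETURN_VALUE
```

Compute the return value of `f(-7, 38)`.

45

LOAD_FAST_LOAD_FAST b,a → push 38,-7. Stack: [38, -7]
COMPARE_OP bool(!=) → 38 vs -7 = True. Stack: [True]
POP_JUMP_IF_FALSE → pop True; no jump. Stack: []
LOAD_FAST_LOAD_FAST b,b → push 38,38. Stack: [38, 38]
BINARY_OP - → 38 - 38 = 0. Stack: [0]
LOAD_FAST a → push -7. Stack: [0, -7]
BINARY_OP | → 0 | -7 = -7. Stack: [-7]
STORE_FAST z → z=-7. Stack: []
LOAD_FAST_LOAD_FAST b,a → push 38,-7. Stack: [38, -7]
BINARY_OP - → 38 - -7 = 45. Stack: [45]
STORE_FAST v → v=45. Stack: []
LOAD_FAST_LOAD_FAST v,v → push 45,45. Stack: [45, 45]
BINARY_OP | → 45 | 45 = 45. Stack: [45]
STORE_FAST v → v=45. Stack: []
LOAD_FAST v → push 45. Stack: [45]
RETURN_VALUE → return 45.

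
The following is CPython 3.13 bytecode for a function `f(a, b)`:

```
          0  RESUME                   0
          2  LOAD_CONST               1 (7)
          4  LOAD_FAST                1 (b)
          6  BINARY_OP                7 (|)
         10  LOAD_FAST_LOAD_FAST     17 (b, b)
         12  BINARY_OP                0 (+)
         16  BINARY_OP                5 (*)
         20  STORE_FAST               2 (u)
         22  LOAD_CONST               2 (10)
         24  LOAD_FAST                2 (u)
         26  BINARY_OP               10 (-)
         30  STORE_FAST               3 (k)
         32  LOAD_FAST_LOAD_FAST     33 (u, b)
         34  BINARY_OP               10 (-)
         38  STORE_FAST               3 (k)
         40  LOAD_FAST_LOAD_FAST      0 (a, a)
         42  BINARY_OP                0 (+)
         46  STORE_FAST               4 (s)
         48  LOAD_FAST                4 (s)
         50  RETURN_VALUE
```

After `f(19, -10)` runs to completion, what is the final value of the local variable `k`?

LOAD_CONST → push 7. Stack: [7]
LOAD_FAST b → push -10. Stack: [7, -10]
BINARY_OP | → 7 | -10 = -9. Stack: [-9]
LOAD_FAST_LOAD_FAST b,b → push -10,-10. Stack: [-9, -10, -10]
BINARY_OP + → -10 + -10 = -20. Stack: [-9, -20]
BINARY_OP * → -9 * -20 = 180. Stack: [180]
STORE_FAST u → u=180. Stack: []
LOAD_CONST → push 10. Stack: [10]
LOAD_FAST u → push 180. Stack: [10, 180]
BINARY_OP - → 10 - 180 = -170. Stack: [-170]
STORE_FAST k → k=-170. Stack: []
LOAD_FAST_LOAD_FAST u,b → push 180,-10. Stack: [180, -10]
BINARY_OP - → 180 - -10 = 190. Stack: [190]
STORE_FAST k → k=190. Stack: []
LOAD_FAST_LOAD_FAST a,a → push 19,19. Stack: [19, 19]
BINARY_OP + → 19 + 19 = 38. Stack: [38]
STORE_FAST s → s=38. Stack: []
LOAD_FAST s → push 38. Stack: [38]
RETURN_VALUE → return 38.

190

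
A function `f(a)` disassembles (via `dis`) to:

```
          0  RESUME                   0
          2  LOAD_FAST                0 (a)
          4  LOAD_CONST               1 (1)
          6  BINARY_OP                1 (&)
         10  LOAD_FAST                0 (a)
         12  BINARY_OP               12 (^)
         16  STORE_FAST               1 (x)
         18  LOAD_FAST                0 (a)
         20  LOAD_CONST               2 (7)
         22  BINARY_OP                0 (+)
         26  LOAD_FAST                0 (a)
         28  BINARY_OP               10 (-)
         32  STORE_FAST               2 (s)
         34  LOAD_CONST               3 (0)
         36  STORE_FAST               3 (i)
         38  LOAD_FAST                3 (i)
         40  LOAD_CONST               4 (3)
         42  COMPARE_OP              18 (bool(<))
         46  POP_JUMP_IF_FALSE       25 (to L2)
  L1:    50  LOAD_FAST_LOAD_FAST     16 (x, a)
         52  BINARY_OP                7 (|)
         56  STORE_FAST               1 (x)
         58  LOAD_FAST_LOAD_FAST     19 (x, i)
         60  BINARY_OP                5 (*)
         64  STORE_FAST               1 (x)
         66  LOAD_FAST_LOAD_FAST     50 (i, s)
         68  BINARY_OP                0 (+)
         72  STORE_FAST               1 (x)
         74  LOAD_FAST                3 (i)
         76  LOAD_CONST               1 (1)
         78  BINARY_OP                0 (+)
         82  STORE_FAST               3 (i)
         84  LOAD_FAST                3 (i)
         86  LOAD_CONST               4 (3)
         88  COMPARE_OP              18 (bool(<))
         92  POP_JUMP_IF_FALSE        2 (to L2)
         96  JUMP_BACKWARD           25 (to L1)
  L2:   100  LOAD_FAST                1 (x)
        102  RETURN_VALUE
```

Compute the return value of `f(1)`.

LOAD_FAST a → push 1
LOAD_CONST → push 1
BINARY_OP & → 1 & 1 = 1
LOAD_FAST a → push 1
BINARY_OP ^ → 1 ^ 1 = 0
STORE_FAST x → x=0
LOAD_FAST a → push 1
LOAD_CONST → push 7
BINARY_OP + → 1 + 7 = 8
LOAD_FAST a → push 1
BINARY_OP - → 8 - 1 = 7
STORE_FAST s → s=7
LOAD_CONST → push 0
STORE_FAST i → i=0
LOAD_FAST i → push 0
LOAD_CONST → push 3
COMPARE_OP bool(<) → 0 vs 3 = True
POP_JUMP_IF_FALSE → pop True; no jump
LOAD_FAST_LOAD_FAST x,a → push 0,1
BINARY_OP | → 0 | 1 = 1
STORE_FAST x → x=1
LOAD_FAST_LOAD_FAST x,i → push 1,0
BINARY_OP * → 1 * 0 = 0
STORE_FAST x → x=0
LOAD_FAST_LOAD_FAST i,s → push 0,7
BINARY_OP + → 0 + 7 = 7
STORE_FAST x → x=7
LOAD_FAST i → push 0
LOAD_CONST → push 1
BINARY_OP + → 0 + 1 = 1
STORE_FAST i → i=1
LOAD_FAST i → push 1
LOAD_CONST → push 3
COMPARE_OP bool(<) → 1 vs 3 = True
POP_JUMP_IF_FALSE → pop True; no jump
LOAD_FAST_LOAD_FAST x,a → push 7,1
BINARY_OP | → 7 | 1 = 7
STORE_FAST x → x=7
LOAD_FAST_LOAD_FAST x,i → push 7,1
BINARY_OP * → 7 * 1 = 7
STORE_FAST x → x=7
LOAD_FAST_LOAD_FAST i,s → push 1,7
BINARY_OP + → 1 + 7 = 8
STORE_FAST x → x=8
LOAD_FAST i → push 1
LOAD_CONST → push 1
BINARY_OP + → 1 + 1 = 2
STORE_FAST i → i=2
LOAD_FAST i → push 2
LOAD_CONST → push 3
COMPARE_OP bool(<) → 2 vs 3 = True
POP_JUMP_IF_FALSE → pop True; no jump
LOAD_FAST_LOAD_FAST x,a → push 8,1
BINARY_OP | → 8 | 1 = 9
STORE_FAST x → x=9
LOAD_FAST_LOAD_FAST x,i → push 9,2
BINARY_OP * → 9 * 2 = 18
STORE_FAST x → x=18
LOAD_FAST_LOAD_FAST i,s → push 2,7
BINARY_OP + → 2 + 7 = 9
STORE_FAST x → x=9
LOAD_FAST i → push 2
LOAD_CONST → push 1
BINARY_OP + → 2 + 1 = 3
STORE_FAST i → i=3
LOAD_FAST i → push 3
LOAD_CONST → push 3
COMPARE_OP bool(<) → 3 vs 3 = False
POP_JUMP_IF_FALSE → pop False; jump
LOAD_FAST x → push 9
RETURN_VALUE → return 9.

9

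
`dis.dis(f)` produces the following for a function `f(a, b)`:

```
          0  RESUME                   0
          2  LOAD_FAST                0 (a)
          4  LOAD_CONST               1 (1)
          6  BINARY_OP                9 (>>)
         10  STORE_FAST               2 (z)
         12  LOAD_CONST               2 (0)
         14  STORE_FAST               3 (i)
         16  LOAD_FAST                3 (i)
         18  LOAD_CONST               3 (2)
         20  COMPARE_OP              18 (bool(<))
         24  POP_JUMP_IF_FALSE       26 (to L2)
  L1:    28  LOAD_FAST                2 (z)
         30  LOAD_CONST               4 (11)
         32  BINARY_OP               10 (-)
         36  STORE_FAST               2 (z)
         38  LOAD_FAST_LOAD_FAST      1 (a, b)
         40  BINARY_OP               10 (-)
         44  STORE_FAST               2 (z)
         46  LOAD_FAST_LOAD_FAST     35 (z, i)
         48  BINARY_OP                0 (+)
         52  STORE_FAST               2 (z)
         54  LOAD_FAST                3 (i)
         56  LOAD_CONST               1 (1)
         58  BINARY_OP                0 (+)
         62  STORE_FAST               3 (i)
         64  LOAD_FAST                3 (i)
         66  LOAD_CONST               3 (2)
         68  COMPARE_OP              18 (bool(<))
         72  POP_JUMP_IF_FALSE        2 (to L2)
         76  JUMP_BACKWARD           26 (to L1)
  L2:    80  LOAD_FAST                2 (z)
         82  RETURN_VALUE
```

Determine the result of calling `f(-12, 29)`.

-40

LOAD_FAST a → push -12. Stack: [-12]
LOAD_CONST → push 1. Stack: [-12, 1]
BINARY_OP >> → -12 >> 1 = -6. Stack: [-6]
STORE_FAST z → z=-6. Stack: []
LOAD_CONST → push 0. Stack: [0]
STORE_FAST i → i=0. Stack: []
LOAD_FAST i → push 0. Stack: [0]
LOAD_CONST → push 2. Stack: [0, 2]
COMPARE_OP bool(<) → 0 vs 2 = True. Stack: [True]
POP_JUMP_IF_FALSE → pop True; no jump. Stack: []
LOAD_FAST z → push -6. Stack: [-6]
LOAD_CONST → push 11. Stack: [-6, 11]
BINARY_OP - → -6 - 11 = -17. Stack: [-17]
STORE_FAST z → z=-17. Stack: []
LOAD_FAST_LOAD_FAST a,b → push -12,29. Stack: [-12, 29]
BINARY_OP - → -12 - 29 = -41. Stack: [-41]
STORE_FAST z → z=-41. Stack: []
LOAD_FAST_LOAD_FAST z,i → push -41,0. Stack: [-41, 0]
BINARY_OP + → -41 + 0 = -41. Stack: [-41]
STORE_FAST z → z=-41. Stack: []
LOAD_FAST i → push 0. Stack: [0]
LOAD_CONST → push 1. Stack: [0, 1]
BINARY_OP + → 0 + 1 = 1. Stack: [1]
STORE_FAST i → i=1. Stack: []
LOAD_FAST i → push 1. Stack: [1]
LOAD_CONST → push 2. Stack: [1, 2]
COMPARE_OP bool(<) → 1 vs 2 = True. Stack: [True]
POP_JUMP_IF_FALSE → pop True; no jump. Stack: []
LOAD_FAST z → push -41. Stack: [-41]
LOAD_CONST → push 11. Stack: [-41, 11]
BINARY_OP - → -41 - 11 = -52. Stack: [-52]
STORE_FAST z → z=-52. Stack: []
LOAD_FAST_LOAD_FAST a,b → push -12,29. Stack: [-12, 29]
BINARY_OP - → -12 - 29 = -41. Stack: [-41]
STORE_FAST z → z=-41. Stack: []
LOAD_FAST_LOAD_FAST z,i → push -41,1. Stack: [-41, 1]
BINARY_OP + → -41 + 1 = -40. Stack: [-40]
STORE_FAST z → z=-40. Stack: []
LOAD_FAST i → push 1. Stack: [1]
LOAD_CONST → push 1. Stack: [1, 1]
BINARY_OP + → 1 + 1 = 2. Stack: [2]
STORE_FAST i → i=2. Stack: []
LOAD_FAST i → push 2. Stack: [2]
LOAD_CONST → push 2. Stack: [2, 2]
COMPARE_OP bool(<) → 2 vs 2 = False. Stack: [False]
POP_JUMP_IF_FALSE → pop False; jump. Stack: []
LOAD_FAST z → push -40. Stack: [-40]
RETURN_VALUE → return -40.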